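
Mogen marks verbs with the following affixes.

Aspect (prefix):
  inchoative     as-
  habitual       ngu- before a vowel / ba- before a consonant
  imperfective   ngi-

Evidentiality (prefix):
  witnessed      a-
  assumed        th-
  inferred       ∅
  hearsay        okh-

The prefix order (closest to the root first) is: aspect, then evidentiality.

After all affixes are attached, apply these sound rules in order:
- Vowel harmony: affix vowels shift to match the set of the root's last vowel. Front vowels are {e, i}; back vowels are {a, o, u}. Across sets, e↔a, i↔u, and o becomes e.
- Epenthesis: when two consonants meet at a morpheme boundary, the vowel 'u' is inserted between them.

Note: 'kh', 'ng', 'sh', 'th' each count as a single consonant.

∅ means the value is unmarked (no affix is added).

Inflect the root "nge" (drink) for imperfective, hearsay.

Attach aspect imperfective ngi- → nginge.
Attach evidentiality hearsay okh- → okhnginge.
Apply vowel harmony: okhnginge → ekhnginge.
Apply epenthesis: ekhnginge → ekhunginge.

ekhunginge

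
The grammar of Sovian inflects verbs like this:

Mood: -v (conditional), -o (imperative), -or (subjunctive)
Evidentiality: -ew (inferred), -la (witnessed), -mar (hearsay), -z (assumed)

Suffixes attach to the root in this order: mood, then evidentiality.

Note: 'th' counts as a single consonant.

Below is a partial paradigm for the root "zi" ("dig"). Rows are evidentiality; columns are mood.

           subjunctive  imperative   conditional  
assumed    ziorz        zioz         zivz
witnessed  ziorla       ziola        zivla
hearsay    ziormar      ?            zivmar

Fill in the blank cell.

Attach mood imperative -o → zio.
Attach evidentiality hearsay -mar → ziomar.

ziomar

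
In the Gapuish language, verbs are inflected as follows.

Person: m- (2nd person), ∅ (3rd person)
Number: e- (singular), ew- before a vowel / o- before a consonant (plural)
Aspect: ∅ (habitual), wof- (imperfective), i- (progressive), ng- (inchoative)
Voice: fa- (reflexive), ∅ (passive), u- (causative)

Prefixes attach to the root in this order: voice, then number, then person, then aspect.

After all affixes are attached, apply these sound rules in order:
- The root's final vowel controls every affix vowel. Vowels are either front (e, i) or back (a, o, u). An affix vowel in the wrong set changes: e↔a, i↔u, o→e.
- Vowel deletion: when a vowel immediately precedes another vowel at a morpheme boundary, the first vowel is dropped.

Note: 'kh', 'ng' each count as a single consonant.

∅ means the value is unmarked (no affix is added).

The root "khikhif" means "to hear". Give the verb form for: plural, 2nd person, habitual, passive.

mekhikhif

voice = passive: zero marking, form stays khikhif.
Attach number plural o- (before consonant 'kh') → okhikhif.
Attach person 2nd person m- → mokhikhif.
aspect = habitual: zero marking, form stays mokhikhif.
Apply vowel harmony: mokhikhif → mekhikhif.
Vowel deletion: no change.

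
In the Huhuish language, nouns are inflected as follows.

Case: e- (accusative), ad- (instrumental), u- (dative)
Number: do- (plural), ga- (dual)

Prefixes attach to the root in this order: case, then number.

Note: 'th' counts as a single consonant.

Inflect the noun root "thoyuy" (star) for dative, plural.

douthoyuy

Attach case dative u- → uthoyuy.
Attach number plural do- → douthoyuy.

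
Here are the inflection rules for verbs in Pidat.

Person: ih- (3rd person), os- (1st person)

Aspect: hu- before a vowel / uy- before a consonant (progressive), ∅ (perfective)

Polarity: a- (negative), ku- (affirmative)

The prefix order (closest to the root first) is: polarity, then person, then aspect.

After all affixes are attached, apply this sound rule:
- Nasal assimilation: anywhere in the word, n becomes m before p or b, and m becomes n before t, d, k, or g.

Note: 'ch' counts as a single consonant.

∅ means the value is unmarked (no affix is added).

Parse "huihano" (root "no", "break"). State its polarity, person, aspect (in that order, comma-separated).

Segment: hu-ih-a-no.
polarity: a- → negative.
person: ih- → 3rd person.
aspect: hu/uy- → progressive.

negative, 3rd person, progressive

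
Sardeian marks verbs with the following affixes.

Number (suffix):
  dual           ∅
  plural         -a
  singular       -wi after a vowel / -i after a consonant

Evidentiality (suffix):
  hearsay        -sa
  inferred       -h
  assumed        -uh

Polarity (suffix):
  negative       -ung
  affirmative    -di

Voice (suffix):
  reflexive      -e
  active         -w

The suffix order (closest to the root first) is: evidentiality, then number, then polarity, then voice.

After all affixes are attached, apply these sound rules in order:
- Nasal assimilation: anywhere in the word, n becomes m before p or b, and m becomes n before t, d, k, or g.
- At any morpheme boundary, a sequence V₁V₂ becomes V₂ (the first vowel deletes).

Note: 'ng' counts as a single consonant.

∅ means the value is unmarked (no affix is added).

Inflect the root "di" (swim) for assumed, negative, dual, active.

Attach evidentiality assumed -uh → diuh.
number = dual: zero marking, form stays diuh.
Attach polarity negative -ung → diuhung.
Attach voice active -w → diuhungw.
Nasal assimilation: no change.
Apply vowel deletion: diuhungw → duhungw.

duhungw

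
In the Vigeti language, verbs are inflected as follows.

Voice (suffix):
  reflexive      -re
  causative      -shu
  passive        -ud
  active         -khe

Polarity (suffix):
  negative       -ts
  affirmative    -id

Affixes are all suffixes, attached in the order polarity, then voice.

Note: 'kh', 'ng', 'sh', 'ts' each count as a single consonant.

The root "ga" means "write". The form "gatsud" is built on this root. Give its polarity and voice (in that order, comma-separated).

negative, passive

Segment: ga-ts-ud.
polarity: -ts → negative.
voice: -ud → passive.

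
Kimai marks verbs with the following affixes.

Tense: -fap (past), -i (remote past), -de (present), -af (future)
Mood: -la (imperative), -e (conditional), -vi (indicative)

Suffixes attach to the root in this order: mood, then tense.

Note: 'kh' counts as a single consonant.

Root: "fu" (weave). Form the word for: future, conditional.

Attach mood conditional -e → fue.
Attach tense future -af → fueaf.

fueaf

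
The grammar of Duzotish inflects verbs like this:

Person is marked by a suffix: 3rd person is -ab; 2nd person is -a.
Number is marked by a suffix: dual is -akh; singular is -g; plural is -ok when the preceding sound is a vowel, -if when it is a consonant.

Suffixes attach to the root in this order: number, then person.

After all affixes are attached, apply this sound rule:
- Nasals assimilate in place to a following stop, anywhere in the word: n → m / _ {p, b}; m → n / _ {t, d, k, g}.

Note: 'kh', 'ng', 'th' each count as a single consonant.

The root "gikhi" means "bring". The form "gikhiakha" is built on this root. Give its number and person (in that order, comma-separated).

Segment: gikhi-akh-a.
number: -akh → dual.
person: -a → 2nd person.

dual, 2nd person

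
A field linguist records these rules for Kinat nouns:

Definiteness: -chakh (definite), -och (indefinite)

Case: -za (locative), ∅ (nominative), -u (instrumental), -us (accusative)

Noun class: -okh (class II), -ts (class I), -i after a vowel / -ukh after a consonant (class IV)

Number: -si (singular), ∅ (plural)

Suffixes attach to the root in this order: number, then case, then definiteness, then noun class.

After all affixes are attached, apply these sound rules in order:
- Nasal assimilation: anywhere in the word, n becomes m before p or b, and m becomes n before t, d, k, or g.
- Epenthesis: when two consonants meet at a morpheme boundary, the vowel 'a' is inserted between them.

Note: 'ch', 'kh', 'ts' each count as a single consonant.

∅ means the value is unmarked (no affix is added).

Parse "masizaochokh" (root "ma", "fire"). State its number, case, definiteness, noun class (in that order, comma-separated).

singular, locative, indefinite, class II

Segment: ma-si-za-och-okh.
number: -si → singular.
case: -za → locative.
definiteness: -och → indefinite.
noun class: -okh → class II.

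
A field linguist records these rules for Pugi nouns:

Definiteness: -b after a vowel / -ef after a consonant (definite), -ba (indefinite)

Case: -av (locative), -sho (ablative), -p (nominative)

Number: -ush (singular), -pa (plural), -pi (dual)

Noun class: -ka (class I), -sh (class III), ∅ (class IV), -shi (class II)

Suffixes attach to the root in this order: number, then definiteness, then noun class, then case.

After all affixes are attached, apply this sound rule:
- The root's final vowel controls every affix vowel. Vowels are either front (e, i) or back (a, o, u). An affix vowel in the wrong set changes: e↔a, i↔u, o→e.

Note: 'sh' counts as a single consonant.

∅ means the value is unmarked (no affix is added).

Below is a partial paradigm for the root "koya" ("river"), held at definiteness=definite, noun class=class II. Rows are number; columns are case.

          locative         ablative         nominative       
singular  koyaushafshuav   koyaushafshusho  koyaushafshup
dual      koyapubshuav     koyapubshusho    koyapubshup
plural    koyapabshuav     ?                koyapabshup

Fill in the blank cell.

koyapabshusho

Attach number plural -pa → koyapa.
Attach definiteness definite -b (after vowel 'a') → koyapab.
Attach noun class class II -shi → koyapabshi.
Attach case ablative -sho → koyapabshisho.
Apply vowel harmony: koyapabshisho → koyapabshusho.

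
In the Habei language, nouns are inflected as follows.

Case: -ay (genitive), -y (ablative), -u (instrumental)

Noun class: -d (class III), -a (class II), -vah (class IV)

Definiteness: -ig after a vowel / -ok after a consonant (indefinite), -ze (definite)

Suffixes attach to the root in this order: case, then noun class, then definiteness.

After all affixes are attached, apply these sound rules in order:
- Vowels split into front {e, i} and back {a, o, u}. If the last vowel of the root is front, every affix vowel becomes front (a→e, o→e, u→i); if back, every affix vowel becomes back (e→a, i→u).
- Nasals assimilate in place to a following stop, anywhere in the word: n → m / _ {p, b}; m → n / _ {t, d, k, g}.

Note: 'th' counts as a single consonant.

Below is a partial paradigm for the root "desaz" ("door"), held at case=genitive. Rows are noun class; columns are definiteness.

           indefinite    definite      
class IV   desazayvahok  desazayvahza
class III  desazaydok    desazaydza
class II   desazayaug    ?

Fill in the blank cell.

desazayaza

Attach case genitive -ay → desazay.
Attach noun class class II -a → desazaya.
Attach definiteness definite -ze → desazayaze.
Apply vowel harmony: desazayaze → desazayaza.
Nasal assimilation: no change.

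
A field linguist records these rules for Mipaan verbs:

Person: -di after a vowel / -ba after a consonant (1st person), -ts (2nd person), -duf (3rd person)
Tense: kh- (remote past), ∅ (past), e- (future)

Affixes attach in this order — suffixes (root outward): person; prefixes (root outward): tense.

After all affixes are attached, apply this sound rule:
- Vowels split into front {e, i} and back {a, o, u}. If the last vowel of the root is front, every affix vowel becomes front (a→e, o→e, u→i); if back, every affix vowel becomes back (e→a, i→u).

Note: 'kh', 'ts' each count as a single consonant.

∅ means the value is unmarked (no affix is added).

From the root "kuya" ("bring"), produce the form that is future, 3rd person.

akuyaduf

Attach tense future e- → ekuya.
Attach person 3rd person -duf → ekuyaduf.
Apply vowel harmony: ekuyaduf → akuyaduf.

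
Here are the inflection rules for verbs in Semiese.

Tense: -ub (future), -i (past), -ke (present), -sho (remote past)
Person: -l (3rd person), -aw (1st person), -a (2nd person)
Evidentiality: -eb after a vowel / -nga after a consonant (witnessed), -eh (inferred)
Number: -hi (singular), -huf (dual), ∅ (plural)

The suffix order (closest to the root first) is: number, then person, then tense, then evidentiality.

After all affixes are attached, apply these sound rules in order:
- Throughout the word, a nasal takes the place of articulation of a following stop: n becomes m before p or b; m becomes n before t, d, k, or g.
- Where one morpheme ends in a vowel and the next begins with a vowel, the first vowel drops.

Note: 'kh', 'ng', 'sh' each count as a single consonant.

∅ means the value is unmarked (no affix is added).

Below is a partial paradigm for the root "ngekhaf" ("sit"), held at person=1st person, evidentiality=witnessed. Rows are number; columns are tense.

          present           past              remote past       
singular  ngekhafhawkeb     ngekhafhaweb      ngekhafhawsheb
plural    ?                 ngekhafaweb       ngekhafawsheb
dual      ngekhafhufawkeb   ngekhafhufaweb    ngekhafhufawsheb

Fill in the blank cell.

number = plural: zero marking, form stays ngekhaf.
Attach person 1st person -aw → ngekhafaw.
Attach tense present -ke → ngekhafawke.
Attach evidentiality witnessed -eb (after vowel 'e') → ngekhafawkeeb.
Nasal assimilation: no change.
Apply vowel deletion: ngekhafawkeeb → ngekhafawkeb.

ngekhafawkeb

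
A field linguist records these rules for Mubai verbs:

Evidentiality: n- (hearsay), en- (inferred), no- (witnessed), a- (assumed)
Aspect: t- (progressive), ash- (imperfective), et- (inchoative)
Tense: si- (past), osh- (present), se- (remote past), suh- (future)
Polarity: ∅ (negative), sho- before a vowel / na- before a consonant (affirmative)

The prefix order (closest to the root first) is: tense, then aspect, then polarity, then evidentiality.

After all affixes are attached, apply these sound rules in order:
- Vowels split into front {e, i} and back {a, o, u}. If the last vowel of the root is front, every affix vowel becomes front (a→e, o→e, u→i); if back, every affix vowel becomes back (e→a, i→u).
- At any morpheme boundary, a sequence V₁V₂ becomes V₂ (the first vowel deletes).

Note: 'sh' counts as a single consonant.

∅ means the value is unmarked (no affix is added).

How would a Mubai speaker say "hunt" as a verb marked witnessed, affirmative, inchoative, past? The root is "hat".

noshatsuhat

Attach tense past si- → sihat.
Attach aspect inchoative et- → etsihat.
Attach polarity affirmative sho- (before vowel 'e') → shoetsihat.
Attach evidentiality witnessed no- → noshoetsihat.
Apply vowel harmony: noshoetsihat → noshoatsuhat.
Apply vowel deletion: noshoatsuhat → noshatsuhat.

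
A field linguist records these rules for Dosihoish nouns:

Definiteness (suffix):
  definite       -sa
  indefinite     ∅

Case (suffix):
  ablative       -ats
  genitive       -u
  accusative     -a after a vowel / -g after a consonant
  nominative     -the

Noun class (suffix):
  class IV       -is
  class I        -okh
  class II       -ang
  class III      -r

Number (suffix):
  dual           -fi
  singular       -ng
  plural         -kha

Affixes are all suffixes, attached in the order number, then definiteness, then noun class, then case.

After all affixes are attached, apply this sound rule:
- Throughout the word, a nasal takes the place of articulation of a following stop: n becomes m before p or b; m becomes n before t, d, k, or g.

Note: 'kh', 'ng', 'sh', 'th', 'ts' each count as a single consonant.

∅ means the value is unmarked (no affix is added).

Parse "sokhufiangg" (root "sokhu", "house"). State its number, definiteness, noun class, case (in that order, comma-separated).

dual, indefinite, class II, accusative

Segment: sokhu-fi-ang-g.
number: -fi → dual.
definiteness: ∅ → indefinite.
noun class: -ang → class II.
case: -a/g → accusative.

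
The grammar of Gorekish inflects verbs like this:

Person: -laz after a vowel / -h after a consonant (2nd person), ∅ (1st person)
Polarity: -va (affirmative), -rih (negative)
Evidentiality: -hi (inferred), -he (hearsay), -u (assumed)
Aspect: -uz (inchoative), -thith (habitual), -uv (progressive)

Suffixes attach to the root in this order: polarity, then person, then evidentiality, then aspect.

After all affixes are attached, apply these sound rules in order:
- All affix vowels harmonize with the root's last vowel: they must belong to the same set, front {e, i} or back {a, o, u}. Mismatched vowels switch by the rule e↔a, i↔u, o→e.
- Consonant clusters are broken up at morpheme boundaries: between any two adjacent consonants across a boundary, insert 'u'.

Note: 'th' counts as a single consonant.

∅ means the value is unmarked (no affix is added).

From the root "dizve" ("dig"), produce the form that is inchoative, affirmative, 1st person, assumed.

Attach polarity affirmative -va → dizveva.
person = 1st person: zero marking, form stays dizveva.
Attach evidentiality assumed -u → dizvevau.
Attach aspect inchoative -uz → dizvevauuz.
Apply vowel harmony: dizvevauuz → dizveveiiz.
Epenthesis: no change.

dizveveiiz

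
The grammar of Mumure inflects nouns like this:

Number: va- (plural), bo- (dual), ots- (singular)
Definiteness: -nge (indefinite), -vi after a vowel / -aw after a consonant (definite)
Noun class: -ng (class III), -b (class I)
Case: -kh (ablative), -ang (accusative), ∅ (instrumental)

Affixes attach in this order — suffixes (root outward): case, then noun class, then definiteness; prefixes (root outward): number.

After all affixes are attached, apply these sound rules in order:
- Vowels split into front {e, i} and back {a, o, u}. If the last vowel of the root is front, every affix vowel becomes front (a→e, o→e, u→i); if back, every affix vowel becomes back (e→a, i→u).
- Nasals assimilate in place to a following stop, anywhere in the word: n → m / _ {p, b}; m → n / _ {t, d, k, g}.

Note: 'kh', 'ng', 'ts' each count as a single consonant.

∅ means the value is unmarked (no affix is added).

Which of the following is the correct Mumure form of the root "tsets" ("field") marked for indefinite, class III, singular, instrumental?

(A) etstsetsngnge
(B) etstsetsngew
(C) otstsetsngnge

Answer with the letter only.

case = instrumental: zero marking, form stays tsets.
Attach number singular ots- → otstsets.
Attach noun class class III -ng → otstsetsng.
Attach definiteness indefinite -nge → otstsetsngnge.
Apply vowel harmony: otstsetsngnge → etstsetsngnge.
Nasal assimilation: no change.
So the correct form is etstsetsngnge, option (A).
(B) etstsetsngew is wrong: it uses definite instead of indefinite for definiteness.
(C) otstsetsngnge is wrong: it fails to apply the sound rule(s).

A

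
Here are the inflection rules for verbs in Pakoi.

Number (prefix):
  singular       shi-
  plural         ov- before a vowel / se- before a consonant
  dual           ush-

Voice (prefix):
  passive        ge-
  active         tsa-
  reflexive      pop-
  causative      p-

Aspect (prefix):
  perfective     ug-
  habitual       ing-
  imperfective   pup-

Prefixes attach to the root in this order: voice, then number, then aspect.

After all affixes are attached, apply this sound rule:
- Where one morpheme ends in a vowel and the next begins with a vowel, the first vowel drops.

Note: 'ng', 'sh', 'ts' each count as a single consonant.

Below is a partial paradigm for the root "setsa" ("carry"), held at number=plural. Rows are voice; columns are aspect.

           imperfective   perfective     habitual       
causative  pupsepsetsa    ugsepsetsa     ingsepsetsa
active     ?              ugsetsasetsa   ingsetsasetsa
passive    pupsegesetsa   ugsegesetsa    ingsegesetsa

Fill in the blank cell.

Attach voice active tsa- → tsasetsa.
Attach number plural se- (before consonant 'ts') → setsasetsa.
Attach aspect imperfective pup- → pupsetsasetsa.
Vowel deletion: no change.

pupsetsasetsa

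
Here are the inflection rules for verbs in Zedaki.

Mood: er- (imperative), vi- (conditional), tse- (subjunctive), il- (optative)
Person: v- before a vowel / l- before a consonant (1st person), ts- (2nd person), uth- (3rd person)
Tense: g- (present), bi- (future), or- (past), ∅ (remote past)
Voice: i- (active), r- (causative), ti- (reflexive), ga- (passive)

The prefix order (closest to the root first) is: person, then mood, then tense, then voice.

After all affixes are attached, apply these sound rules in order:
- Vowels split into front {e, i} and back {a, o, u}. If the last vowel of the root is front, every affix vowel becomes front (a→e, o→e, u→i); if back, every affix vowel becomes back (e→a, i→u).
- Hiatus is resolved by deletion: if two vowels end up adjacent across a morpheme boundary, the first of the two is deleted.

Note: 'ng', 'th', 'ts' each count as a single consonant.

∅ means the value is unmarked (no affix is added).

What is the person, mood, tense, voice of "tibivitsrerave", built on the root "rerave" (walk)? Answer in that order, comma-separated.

Segment: ti-bi-vi-ts-rerave.
person: ts- → 2nd person.
mood: vi- → conditional.
tense: bi- → future.
voice: ti- → reflexive.

2nd person, conditional, future, reflexive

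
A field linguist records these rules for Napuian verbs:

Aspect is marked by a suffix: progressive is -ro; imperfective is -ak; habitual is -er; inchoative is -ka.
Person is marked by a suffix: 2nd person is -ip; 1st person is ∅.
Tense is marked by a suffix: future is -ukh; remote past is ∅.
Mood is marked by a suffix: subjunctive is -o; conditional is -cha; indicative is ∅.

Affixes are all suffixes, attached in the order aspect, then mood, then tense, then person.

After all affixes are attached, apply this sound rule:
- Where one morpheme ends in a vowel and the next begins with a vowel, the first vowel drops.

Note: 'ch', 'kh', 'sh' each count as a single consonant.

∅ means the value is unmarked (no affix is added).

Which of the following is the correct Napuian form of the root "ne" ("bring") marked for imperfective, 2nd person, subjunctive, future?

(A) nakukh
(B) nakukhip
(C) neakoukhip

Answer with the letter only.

Attach aspect imperfective -ak → neak.
Attach mood subjunctive -o → neako.
Attach tense future -ukh → neakoukh.
Attach person 2nd person -ip → neakoukhip.
Apply vowel deletion: neakoukhip → nakukhip.
So the correct form is nakukhip, option (B).
(A) nakukh is wrong: it uses 1st person instead of 2nd person for person.
(C) neakoukhip is wrong: it fails to apply the sound rule(s).

B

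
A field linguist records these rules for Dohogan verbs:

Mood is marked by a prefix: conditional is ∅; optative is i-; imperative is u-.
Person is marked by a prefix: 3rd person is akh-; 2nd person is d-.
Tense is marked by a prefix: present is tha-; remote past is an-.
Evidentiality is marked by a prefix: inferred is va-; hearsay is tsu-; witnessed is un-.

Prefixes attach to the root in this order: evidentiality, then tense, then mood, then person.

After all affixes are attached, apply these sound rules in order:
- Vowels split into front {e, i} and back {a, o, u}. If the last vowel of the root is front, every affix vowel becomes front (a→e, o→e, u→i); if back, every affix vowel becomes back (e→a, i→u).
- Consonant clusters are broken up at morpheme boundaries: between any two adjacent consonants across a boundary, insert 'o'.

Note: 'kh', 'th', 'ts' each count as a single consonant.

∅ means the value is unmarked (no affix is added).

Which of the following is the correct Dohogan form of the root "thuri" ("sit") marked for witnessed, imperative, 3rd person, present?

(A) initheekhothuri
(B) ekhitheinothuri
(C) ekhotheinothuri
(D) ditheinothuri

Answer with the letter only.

B

Attach evidentiality witnessed un- → unthuri.
Attach tense present tha- → thaunthuri.
Attach mood imperative u- → uthaunthuri.
Attach person 3rd person akh- → akhuthaunthuri.
Apply vowel harmony: akhuthaunthuri → ekhitheinthuri.
Apply epenthesis: ekhitheinthuri → ekhitheinothuri.
So the correct form is ekhitheinothuri, option (B).
(C) ekhotheinothuri is wrong: it uses conditional instead of imperative for mood.
(D) ditheinothuri is wrong: it uses 2nd person instead of 3rd person for person.
(A) initheekhothuri is wrong: it has the affixes in the wrong order.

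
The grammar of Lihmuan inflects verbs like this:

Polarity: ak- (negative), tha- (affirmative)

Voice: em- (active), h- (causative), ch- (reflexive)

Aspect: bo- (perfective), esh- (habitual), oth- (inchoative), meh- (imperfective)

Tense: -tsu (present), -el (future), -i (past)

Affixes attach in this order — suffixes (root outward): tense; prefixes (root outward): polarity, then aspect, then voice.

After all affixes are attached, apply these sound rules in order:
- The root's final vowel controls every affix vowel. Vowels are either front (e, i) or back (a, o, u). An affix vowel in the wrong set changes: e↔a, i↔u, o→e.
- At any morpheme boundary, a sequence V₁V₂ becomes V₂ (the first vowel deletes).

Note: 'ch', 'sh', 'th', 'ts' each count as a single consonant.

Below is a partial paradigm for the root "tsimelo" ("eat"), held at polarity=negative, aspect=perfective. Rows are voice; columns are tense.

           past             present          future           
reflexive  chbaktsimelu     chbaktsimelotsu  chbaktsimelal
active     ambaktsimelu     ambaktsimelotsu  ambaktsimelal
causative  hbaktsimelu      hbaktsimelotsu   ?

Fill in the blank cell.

hbaktsimelal

Attach polarity negative ak- → aktsimelo.
Attach aspect perfective bo- → boaktsimelo.
Attach voice causative h- → hboaktsimelo.
Attach tense future -el → hboaktsimeloel.
Apply vowel harmony: hboaktsimeloel → hboaktsimeloal.
Apply vowel deletion: hboaktsimeloal → hbaktsimelal.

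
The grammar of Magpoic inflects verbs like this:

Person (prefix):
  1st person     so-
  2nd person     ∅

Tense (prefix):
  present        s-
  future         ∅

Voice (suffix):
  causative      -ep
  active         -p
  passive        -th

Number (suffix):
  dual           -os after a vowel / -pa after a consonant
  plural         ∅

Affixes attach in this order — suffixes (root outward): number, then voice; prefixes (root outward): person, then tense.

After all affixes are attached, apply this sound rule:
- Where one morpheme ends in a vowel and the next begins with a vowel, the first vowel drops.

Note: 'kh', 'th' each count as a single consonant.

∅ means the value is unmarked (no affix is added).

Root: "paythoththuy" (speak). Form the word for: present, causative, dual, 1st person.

Attach person 1st person so- → sopaythoththuy.
Attach number dual -pa (after consonant 'y') → sopaythoththuypa.
Attach tense present s- → ssopaythoththuypa.
Attach voice causative -ep → ssopaythoththuypaep.
Apply vowel deletion: ssopaythoththuypaep → ssopaythoththuypep.

ssopaythoththuypep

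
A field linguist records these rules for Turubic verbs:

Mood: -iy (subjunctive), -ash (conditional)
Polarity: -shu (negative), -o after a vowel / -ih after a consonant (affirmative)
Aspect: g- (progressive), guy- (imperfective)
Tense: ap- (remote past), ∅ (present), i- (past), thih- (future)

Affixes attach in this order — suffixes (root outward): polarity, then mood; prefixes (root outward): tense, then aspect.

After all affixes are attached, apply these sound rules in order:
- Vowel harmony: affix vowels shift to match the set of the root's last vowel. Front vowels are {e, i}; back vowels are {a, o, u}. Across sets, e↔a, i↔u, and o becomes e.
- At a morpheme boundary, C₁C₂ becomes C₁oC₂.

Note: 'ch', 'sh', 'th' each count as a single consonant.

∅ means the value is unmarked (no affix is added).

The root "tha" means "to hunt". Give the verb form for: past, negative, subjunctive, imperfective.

Attach polarity negative -shu → thashu.
Attach mood subjunctive -iy → thashuiy.
Attach tense past i- → ithashuiy.
Attach aspect imperfective guy- → guyithashuiy.
Apply vowel harmony: guyithashuiy → guyuthashuuy.
Epenthesis: no change.

guyuthashuuy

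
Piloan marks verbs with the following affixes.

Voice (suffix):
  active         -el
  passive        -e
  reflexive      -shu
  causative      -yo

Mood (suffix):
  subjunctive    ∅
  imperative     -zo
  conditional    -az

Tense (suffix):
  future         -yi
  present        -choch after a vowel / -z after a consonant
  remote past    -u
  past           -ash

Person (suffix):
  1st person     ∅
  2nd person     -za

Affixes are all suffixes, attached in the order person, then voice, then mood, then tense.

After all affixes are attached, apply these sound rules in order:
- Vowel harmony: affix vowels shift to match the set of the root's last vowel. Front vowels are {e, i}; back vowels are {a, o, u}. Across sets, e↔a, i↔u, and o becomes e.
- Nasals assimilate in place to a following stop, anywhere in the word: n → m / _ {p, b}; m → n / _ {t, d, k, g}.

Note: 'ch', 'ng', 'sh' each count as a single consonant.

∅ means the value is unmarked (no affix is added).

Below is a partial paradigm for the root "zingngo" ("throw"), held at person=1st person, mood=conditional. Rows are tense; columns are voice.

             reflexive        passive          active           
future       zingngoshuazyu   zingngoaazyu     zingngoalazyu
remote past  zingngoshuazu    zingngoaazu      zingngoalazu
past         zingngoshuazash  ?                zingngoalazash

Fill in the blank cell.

person = 1st person: zero marking, form stays zingngo.
Attach voice passive -e → zingngoe.
Attach mood conditional -az → zingngoeaz.
Attach tense past -ash → zingngoeazash.
Apply vowel harmony: zingngoeazash → zingngoaazash.
Nasal assimilation: no change.

zingngoaazash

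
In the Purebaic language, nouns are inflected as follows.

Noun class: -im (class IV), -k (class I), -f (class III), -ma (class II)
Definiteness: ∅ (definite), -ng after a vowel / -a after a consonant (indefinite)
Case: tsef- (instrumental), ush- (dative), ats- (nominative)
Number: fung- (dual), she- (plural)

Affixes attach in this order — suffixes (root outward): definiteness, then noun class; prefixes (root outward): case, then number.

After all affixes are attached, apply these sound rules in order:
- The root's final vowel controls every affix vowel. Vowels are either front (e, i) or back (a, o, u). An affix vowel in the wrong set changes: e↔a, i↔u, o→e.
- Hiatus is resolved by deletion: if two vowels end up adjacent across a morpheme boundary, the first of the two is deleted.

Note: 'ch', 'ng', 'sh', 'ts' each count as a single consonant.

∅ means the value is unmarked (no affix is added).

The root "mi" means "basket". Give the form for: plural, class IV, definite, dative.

shishmim

Attach case dative ush- → ushmi.
definiteness = definite: zero marking, form stays ushmi.
Attach noun class class IV -im → ushmiim.
Attach number plural she- → sheushmiim.
Apply vowel harmony: sheushmiim → sheishmiim.
Apply vowel deletion: sheishmiim → shishmim.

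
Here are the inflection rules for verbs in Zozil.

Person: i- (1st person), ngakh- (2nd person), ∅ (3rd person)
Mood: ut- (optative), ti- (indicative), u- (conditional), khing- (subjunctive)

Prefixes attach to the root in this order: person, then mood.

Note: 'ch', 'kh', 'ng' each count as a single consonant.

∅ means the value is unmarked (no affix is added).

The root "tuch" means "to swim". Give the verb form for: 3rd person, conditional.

person = 3rd person: zero marking, form stays tuch.
Attach mood conditional u- → utuch.

utuch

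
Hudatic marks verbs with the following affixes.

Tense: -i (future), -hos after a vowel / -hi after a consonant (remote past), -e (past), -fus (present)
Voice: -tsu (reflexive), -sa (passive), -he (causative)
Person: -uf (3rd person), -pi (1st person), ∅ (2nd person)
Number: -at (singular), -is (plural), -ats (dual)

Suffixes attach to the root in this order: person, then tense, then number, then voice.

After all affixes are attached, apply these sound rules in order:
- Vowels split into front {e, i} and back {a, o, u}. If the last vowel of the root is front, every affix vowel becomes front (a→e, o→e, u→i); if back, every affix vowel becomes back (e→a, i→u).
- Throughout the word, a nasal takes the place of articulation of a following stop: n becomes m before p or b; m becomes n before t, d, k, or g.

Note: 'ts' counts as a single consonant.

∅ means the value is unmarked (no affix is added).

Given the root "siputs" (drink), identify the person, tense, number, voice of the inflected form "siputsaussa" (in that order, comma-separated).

Segment: siputs-e-is-sa.
person: ∅ → 2nd person.
tense: -e → past.
number: -is → plural.
voice: -sa → passive.

2nd person, past, plural, passive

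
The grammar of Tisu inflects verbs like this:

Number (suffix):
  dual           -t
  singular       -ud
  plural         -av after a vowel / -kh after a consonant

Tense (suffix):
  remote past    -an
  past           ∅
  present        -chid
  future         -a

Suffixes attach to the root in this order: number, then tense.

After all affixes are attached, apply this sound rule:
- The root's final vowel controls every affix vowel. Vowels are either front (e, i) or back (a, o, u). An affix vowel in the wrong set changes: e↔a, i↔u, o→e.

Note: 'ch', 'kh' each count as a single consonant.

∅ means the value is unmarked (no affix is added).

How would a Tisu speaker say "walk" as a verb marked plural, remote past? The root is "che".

Attach number plural -av (after vowel 'e') → cheav.
Attach tense remote past -an → cheavan.
Apply vowel harmony: cheavan → cheeven.

cheeven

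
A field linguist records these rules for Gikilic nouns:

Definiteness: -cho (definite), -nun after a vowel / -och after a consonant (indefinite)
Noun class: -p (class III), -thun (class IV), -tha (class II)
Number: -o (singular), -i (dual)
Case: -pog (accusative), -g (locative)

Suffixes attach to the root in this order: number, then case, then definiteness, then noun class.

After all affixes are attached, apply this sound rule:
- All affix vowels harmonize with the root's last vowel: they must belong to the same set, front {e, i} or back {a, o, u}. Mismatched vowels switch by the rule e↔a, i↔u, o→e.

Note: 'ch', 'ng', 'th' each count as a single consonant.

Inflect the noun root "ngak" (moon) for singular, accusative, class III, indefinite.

ngakopogochp

Attach number singular -o → ngako.
Attach case accusative -pog → ngakopog.
Attach definiteness indefinite -och (after consonant 'g') → ngakopogoch.
Attach noun class class III -p → ngakopogochp.
Vowel harmony: no change.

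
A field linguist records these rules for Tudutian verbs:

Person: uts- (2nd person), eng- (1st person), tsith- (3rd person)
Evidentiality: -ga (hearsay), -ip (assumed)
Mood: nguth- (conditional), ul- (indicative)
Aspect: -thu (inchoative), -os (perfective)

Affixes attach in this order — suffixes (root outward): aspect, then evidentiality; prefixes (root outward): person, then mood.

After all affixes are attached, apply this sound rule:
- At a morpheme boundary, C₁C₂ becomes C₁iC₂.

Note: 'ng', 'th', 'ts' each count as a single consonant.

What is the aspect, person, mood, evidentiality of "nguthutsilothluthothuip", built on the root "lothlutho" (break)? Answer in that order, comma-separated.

inchoative, 2nd person, conditional, assumed

Segment: nguth-uts-lothlutho-thu-ip.
aspect: -thu → inchoative.
person: uts- → 2nd person.
mood: nguth- → conditional.
evidentiality: -ip → assumed.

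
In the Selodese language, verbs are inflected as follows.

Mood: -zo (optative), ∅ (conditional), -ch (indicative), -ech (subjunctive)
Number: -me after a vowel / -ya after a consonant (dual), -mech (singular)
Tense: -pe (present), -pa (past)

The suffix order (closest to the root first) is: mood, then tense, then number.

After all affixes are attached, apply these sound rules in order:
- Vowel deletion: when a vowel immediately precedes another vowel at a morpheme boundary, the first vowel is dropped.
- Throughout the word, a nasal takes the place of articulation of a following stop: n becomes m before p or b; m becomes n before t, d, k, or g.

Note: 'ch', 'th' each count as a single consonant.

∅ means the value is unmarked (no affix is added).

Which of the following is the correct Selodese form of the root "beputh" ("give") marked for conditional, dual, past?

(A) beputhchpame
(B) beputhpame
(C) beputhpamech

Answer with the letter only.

B

mood = conditional: zero marking, form stays beputh.
Attach tense past -pa → beputhpa.
Attach number dual -me (after vowel 'a') → beputhpame.
Vowel deletion: no change.
Nasal assimilation: no change.
So the correct form is beputhpame, option (B).
(A) beputhchpame is wrong: it uses indicative instead of conditional for mood.
(C) beputhpamech is wrong: it uses singular instead of dual for number.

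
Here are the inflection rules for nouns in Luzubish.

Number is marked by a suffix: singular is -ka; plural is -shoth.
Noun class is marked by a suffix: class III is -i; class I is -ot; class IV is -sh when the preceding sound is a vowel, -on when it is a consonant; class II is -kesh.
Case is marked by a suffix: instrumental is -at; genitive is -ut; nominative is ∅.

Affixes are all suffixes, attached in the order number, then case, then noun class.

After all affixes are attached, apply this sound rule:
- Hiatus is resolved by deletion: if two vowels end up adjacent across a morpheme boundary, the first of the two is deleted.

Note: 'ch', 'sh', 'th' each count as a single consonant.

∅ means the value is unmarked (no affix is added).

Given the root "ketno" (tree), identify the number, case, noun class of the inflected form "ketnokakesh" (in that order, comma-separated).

singular, nominative, class II

Segment: ketno-ka-kesh.
number: -ka → singular.
case: ∅ → nominative.
noun class: -kesh → class II.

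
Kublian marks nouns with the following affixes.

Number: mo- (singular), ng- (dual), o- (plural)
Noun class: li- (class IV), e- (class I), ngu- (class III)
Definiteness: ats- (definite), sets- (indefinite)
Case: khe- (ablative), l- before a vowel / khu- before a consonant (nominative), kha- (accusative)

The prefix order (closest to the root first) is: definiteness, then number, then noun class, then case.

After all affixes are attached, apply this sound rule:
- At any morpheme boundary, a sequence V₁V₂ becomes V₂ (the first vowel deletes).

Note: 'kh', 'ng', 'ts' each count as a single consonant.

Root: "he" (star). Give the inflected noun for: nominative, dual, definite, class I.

lengatshe

Attach definiteness definite ats- → atshe.
Attach number dual ng- → ngatshe.
Attach noun class class I e- → engatshe.
Attach case nominative l- (before vowel 'e') → lengatshe.
Vowel deletion: no change.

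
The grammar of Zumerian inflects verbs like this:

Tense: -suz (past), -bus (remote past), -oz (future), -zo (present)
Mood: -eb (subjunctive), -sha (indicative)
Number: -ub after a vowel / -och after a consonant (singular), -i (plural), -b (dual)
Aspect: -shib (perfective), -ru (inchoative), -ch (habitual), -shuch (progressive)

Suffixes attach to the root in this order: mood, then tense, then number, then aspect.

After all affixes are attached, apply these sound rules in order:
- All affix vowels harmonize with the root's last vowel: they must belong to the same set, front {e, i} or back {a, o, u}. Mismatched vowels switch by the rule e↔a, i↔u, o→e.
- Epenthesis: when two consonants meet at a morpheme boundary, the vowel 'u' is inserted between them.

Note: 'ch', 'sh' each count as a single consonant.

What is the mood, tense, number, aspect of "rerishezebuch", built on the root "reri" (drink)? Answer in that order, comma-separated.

indicative, present, dual, habitual

Segment: reri-sha-zo-b-ch.
mood: -sha → indicative.
tense: -zo → present.
number: -b → dual.
aspect: -ch → habitual.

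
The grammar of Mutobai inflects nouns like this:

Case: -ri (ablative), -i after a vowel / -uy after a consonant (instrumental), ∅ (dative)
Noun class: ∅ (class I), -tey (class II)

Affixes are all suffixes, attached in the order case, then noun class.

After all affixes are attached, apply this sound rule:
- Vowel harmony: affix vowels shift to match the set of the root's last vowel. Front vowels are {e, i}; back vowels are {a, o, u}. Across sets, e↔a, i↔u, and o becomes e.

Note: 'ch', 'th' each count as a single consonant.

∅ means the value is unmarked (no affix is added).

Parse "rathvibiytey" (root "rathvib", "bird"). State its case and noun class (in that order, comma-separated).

Segment: rathvib-uy-tey.
case: -i/uy → instrumental.
noun class: -tey → class II.

instrumental, class II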